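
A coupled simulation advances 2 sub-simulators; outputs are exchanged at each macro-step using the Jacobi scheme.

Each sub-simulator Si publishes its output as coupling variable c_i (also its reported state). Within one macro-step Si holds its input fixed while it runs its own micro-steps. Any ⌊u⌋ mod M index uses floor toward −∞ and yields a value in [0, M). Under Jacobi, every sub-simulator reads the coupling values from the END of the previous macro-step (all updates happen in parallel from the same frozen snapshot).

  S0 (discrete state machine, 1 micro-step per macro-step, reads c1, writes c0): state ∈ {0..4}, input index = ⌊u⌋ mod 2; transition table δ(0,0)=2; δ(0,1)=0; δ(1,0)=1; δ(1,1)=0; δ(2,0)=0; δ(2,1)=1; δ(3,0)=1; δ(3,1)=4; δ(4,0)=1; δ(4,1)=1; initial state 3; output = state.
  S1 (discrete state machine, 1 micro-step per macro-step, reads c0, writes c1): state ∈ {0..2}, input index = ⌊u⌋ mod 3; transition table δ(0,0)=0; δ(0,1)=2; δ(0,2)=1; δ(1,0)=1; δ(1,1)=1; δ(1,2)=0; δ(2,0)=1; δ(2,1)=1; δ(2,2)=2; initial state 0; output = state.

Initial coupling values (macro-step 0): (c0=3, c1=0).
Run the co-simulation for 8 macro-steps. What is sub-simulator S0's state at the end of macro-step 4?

S0 state at macro-step 4 = 0

macro 1: S0 reads c1=0 → after 1×micro: 1; S1 reads c0=3 → after 1×micro: 0 ⇒ (c0=1, c1=0)
macro 2: S0 reads c1=0 → after 1×micro: 1; S1 reads c0=1 → after 1×micro: 2 ⇒ (c0=1, c1=2)
macro 3: S0 reads c1=2 → after 1×micro: 1; S1 reads c0=1 → after 1×micro: 1 ⇒ (c0=1, c1=1)
macro 4: S0 reads c1=1 → after 1×micro: 0; S1 reads c0=1 → after 1×micro: 1 ⇒ (c0=0, c1=1)
macro 5: S0 reads c1=1 → after 1×micro: 0; S1 reads c0=0 → after 1×micro: 1 ⇒ (c0=0, c1=1)
macro 6: S0 reads c1=1 → after 1×micro: 0; S1 reads c0=0 → after 1×micro: 1 ⇒ (c0=0, c1=1)
macro 7: S0 reads c1=1 → after 1×micro: 0; S1 reads c0=0 → after 1×micro: 1 ⇒ (c0=0, c1=1)
macro 8: S0 reads c1=1 → after 1×micro: 0; S1 reads c0=0 → after 1×micro: 1 ⇒ (c0=0, c1=1)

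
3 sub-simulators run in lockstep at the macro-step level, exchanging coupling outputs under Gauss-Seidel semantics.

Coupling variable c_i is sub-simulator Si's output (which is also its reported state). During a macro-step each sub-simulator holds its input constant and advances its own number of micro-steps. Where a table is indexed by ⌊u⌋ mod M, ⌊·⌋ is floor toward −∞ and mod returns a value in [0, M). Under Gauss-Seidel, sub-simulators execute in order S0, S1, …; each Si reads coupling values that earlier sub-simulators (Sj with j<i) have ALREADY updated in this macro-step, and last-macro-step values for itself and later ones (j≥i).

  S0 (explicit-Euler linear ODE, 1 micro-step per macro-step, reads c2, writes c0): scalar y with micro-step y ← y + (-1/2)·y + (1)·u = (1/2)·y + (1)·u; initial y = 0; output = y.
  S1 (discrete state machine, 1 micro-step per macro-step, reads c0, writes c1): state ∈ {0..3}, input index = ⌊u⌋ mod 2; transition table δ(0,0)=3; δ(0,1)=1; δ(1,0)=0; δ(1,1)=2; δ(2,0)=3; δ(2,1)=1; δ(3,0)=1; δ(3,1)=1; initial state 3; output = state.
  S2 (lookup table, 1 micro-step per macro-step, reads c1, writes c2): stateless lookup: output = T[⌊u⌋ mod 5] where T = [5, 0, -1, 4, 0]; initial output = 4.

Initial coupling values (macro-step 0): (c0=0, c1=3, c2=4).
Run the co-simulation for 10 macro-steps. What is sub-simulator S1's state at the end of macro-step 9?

macro 1: S0 reads c2=4 → after 1×micro: 4; S1 reads c0=4 → after 1×micro: 1; S2 reads c1=1 → after 1×micro: 0 ⇒ (c0=4, c1=1, c2=0)
macro 2: S0 reads c2=0 → after 1×micro: 2; S1 reads c0=2 → after 1×micro: 0; S2 reads c1=0 → after 1×micro: 5 ⇒ (c0=2, c1=0, c2=5)
macro 3: S0 reads c2=5 → after 1×micro: 6; S1 reads c0=6 → after 1×micro: 3; S2 reads c1=3 → after 1×micro: 4 ⇒ (c0=6, c1=3, c2=4)
macro 4: S0 reads c2=4 → after 1×micro: 7; S1 reads c0=7 → after 1×micro: 1; S2 reads c1=1 → after 1×micro: 0 ⇒ (c0=7, c1=1, c2=0)
macro 5: S0 reads c2=0 → after 1×micro: 7/2; S1 reads c0=7/2 → after 1×micro: 2; S2 reads c1=2 → after 1×micro: -1 ⇒ (c0=7/2, c1=2, c2=-1)
macro 6: S0 reads c2=-1 → after 1×micro: 3/4; S1 reads c0=3/4 → after 1×micro: 3; S2 reads c1=3 → after 1×micro: 4 ⇒ (c0=3/4, c1=3, c2=4)
macro 7: S0 reads c2=4 → after 1×micro: 35/8; S1 reads c0=35/8 → after 1×micro: 1; S2 reads c1=1 → after 1×micro: 0 ⇒ (c0=35/8, c1=1, c2=0)
macro 8: S0 reads c2=0 → after 1×micro: 35/16; S1 reads c0=35/16 → after 1×micro: 0; S2 reads c1=0 → after 1×micro: 5 ⇒ (c0=35/16, c1=0, c2=5)
macro 9: S0 reads c2=5 → after 1×micro: 195/32; S1 reads c0=195/32 → after 1×micro: 3; S2 reads c1=3 → after 1×micro: 4 ⇒ (c0=195/32, c1=3, c2=4)
macro 10: S0 reads c2=4 → after 1×micro: 451/64; S1 reads c0=451/64 → after 1×micro: 1; S2 reads c1=1 → after 1×micro: 0 ⇒ (c0=451/64, c1=1, c2=0)

S1 state at macro-step 9 = 3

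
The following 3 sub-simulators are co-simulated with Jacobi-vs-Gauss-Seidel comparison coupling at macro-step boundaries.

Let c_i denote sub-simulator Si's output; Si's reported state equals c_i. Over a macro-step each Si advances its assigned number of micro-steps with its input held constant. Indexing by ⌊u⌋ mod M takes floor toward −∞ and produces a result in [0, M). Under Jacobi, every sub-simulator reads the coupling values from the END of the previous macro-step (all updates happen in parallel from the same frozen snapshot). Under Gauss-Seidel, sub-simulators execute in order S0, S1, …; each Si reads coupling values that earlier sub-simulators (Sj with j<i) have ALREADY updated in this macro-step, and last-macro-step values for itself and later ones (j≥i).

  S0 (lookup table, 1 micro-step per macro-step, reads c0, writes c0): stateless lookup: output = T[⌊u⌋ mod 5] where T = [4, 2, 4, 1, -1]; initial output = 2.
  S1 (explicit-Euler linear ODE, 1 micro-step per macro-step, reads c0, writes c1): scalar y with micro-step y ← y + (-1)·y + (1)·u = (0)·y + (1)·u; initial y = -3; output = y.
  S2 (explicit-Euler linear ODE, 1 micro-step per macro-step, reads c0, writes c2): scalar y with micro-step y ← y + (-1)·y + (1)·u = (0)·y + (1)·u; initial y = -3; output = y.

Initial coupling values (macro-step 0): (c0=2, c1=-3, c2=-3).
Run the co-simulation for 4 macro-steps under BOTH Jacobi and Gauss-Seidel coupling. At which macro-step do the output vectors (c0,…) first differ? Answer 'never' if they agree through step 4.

[Jacobi] macro 1: S0 reads c0=2 → after 1×micro: 4; S1 reads c0=2 → after 1×micro: 2; S2 reads c0=2 → after 1×micro: 2 ⇒ (c0=4, c1=2, c2=2)
[Jacobi] macro 2: S0 reads c0=4 → after 1×micro: -1; S1 reads c0=4 → after 1×micro: 4; S2 reads c0=4 → after 1×micro: 4 ⇒ (c0=-1, c1=4, c2=4)
[Jacobi] macro 3: S0 reads c0=-1 → after 1×micro: -1; S1 reads c0=-1 → after 1×micro: -1; S2 reads c0=-1 → after 1×micro: -1 ⇒ (c0=-1, c1=-1, c2=-1)
[Jacobi] macro 4: S0 reads c0=-1 → after 1×micro: -1; S1 reads c0=-1 → after 1×micro: -1; S2 reads c0=-1 → after 1×micro: -1 ⇒ (c0=-1, c1=-1, c2=-1)
[Gauss-Seidel] macro 1: S0 reads c0=2 → after 1×micro: 4; S1 reads c0=4 → after 1×micro: 4; S2 reads c0=4 → after 1×micro: 4 ⇒ (c0=4, c1=4, c2=4)
[Gauss-Seidel] macro 2: S0 reads c0=4 → after 1×micro: -1; S1 reads c0=-1 → after 1×micro: -1; S2 reads c0=-1 → after 1×micro: -1 ⇒ (c0=-1, c1=-1, c2=-1)
[Gauss-Seidel] macro 3: S0 reads c0=-1 → after 1×micro: -1; S1 reads c0=-1 → after 1×micro: -1; S2 reads c0=-1 → after 1×micro: -1 ⇒ (c0=-1, c1=-1, c2=-1)
[Gauss-Seidel] macro 4: S0 reads c0=-1 → after 1×micro: -1; S1 reads c0=-1 → after 1×micro: -1; S2 reads c0=-1 → after 1×micro: -1 ⇒ (c0=-1, c1=-1, c2=-1)

first divergence at macro-step: 1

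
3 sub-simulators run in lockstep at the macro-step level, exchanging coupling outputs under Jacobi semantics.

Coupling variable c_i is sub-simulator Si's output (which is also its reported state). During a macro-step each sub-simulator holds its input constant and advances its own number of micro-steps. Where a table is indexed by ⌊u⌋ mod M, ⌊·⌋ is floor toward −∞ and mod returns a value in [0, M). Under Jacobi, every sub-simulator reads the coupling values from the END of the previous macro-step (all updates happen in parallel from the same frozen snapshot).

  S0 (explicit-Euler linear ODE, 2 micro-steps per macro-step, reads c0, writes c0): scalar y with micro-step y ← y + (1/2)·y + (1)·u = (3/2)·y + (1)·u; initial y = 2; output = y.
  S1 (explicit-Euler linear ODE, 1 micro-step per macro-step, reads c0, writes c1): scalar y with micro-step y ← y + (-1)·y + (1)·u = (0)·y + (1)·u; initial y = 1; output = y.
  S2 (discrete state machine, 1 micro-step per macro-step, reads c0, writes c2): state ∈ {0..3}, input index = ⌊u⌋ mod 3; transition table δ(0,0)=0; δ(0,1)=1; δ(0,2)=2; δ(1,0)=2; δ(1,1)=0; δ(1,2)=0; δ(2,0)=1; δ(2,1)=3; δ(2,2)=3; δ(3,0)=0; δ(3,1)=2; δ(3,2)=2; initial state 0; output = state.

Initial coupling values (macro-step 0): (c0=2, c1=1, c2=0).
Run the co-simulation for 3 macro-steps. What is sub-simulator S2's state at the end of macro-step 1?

macro 1: S0 reads c0=2 → after 2×micro: 19/2; S1 reads c0=2 → after 1×micro: 2; S2 reads c0=2 → after 1×micro: 2 ⇒ (c0=19/2, c1=2, c2=2)
macro 2: S0 reads c0=19/2 → after 2×micro: 361/8; S1 reads c0=19/2 → after 1×micro: 19/2; S2 reads c0=19/2 → after 1×micro: 1 ⇒ (c0=361/8, c1=19/2, c2=1)
macro 3: S0 reads c0=361/8 → after 2×micro: 6859/32; S1 reads c0=361/8 → after 1×micro: 361/8; S2 reads c0=361/8 → after 1×micro: 2 ⇒ (c0=6859/32, c1=361/8, c2=2)

S2 state at macro-step 1 = 2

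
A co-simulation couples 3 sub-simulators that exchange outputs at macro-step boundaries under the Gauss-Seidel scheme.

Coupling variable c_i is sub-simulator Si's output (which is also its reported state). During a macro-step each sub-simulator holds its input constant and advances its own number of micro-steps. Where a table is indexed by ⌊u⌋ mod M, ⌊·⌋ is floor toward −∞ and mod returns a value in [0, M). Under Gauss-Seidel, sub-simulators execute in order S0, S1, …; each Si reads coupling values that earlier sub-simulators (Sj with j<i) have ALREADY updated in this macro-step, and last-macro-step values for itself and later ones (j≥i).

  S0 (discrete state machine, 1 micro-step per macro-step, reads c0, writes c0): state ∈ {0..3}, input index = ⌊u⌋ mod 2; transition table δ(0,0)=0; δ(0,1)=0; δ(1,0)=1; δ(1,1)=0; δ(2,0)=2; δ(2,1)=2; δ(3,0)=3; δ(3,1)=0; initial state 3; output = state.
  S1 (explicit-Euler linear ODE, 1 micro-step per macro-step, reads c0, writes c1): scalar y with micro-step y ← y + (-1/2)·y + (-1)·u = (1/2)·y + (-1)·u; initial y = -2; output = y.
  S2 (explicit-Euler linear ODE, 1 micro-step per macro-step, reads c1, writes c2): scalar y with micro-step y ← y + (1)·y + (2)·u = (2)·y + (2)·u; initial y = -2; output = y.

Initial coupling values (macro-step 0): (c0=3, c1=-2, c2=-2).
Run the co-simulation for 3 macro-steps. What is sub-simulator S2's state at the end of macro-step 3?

macro 1: S0 reads c0=3 → after 1×micro: 0; S1 reads c0=0 → after 1×micro: -1; S2 reads c1=-1 → after 1×micro: -6 ⇒ (c0=0, c1=-1, c2=-6)
macro 2: S0 reads c0=0 → after 1×micro: 0; S1 reads c0=0 → after 1×micro: -1/2; S2 reads c1=-1/2 → after 1×micro: -13 ⇒ (c0=0, c1=-1/2, c2=-13)
macro 3: S0 reads c0=0 → after 1×micro: 0; S1 reads c0=0 → after 1×micro: -1/4; S2 reads c1=-1/4 → after 1×micro: -53/2 ⇒ (c0=0, c1=-1/4, c2=-53/2)

S2 state at macro-step 3 = -53/2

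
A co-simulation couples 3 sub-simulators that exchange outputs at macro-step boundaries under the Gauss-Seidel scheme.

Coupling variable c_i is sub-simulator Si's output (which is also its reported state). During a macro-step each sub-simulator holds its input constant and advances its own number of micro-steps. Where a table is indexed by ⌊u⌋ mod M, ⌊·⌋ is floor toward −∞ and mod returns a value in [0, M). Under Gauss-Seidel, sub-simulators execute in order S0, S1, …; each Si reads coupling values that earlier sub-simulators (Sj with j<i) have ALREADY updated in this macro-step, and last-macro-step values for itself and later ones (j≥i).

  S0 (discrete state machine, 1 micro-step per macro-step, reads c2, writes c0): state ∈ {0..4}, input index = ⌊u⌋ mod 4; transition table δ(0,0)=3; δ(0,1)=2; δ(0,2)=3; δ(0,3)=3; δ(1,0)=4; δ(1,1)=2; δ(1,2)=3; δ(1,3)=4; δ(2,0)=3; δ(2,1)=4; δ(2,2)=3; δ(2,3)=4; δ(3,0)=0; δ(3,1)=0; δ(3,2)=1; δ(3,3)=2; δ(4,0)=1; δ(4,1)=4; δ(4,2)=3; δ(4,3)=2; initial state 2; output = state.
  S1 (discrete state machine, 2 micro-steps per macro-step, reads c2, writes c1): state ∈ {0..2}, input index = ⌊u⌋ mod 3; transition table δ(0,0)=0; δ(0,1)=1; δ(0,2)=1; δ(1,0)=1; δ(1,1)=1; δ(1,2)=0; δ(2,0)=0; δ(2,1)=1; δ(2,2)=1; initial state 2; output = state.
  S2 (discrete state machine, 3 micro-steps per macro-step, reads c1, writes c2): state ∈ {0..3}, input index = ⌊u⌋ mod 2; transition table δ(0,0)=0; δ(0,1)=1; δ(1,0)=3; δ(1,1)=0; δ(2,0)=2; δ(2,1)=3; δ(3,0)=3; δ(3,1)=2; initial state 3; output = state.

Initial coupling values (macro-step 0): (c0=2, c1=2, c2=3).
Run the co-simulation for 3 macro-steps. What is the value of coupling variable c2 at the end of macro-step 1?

macro 1: S0 reads c2=3 → after 1×micro: 4; S1 reads c2=3 → after 2×micro: 0; S2 reads c1=0 → after 3×micro: 3 ⇒ (c0=4, c1=0, c2=3)
macro 2: S0 reads c2=3 → after 1×micro: 2; S1 reads c2=3 → after 2×micro: 0; S2 reads c1=0 → after 3×micro: 3 ⇒ (c0=2, c1=0, c2=3)
macro 3: S0 reads c2=3 → after 1×micro: 4; S1 reads c2=3 → after 2×micro: 0; S2 reads c1=0 → after 3×micro: 3 ⇒ (c0=4, c1=0, c2=3)

c2 at macro-step 1 = 3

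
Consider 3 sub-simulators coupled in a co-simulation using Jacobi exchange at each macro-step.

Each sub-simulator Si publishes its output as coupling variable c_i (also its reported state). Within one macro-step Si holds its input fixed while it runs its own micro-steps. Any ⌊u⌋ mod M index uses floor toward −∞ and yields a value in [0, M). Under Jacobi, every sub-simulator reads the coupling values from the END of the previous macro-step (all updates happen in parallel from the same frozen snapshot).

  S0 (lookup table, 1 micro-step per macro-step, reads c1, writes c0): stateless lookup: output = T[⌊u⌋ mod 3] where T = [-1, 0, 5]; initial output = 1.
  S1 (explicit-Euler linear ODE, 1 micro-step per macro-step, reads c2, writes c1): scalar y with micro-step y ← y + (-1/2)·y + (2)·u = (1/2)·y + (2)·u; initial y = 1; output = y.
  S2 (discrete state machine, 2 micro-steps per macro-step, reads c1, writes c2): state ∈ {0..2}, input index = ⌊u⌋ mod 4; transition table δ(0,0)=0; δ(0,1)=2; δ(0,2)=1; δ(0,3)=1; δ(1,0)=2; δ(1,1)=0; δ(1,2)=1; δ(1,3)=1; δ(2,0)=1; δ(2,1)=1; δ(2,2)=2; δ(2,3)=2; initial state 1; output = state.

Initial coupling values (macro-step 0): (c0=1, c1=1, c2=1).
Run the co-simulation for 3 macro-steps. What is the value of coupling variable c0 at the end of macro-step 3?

macro 1: S0 reads c1=1 → after 1×micro: 0; S1 reads c2=1 → after 1×micro: 5/2; S2 reads c1=1 → after 2×micro: 2 ⇒ (c0=0, c1=5/2, c2=2)
macro 2: S0 reads c1=5/2 → after 1×micro: 5; S1 reads c2=2 → after 1×micro: 21/4; S2 reads c1=5/2 → after 2×micro: 2 ⇒ (c0=5, c1=21/4, c2=2)
macro 3: S0 reads c1=21/4 → after 1×micro: 5; S1 reads c2=2 → after 1×micro: 53/8; S2 reads c1=21/4 → after 2×micro: 0 ⇒ (c0=5, c1=53/8, c2=0)

c0 at macro-step 3 = 5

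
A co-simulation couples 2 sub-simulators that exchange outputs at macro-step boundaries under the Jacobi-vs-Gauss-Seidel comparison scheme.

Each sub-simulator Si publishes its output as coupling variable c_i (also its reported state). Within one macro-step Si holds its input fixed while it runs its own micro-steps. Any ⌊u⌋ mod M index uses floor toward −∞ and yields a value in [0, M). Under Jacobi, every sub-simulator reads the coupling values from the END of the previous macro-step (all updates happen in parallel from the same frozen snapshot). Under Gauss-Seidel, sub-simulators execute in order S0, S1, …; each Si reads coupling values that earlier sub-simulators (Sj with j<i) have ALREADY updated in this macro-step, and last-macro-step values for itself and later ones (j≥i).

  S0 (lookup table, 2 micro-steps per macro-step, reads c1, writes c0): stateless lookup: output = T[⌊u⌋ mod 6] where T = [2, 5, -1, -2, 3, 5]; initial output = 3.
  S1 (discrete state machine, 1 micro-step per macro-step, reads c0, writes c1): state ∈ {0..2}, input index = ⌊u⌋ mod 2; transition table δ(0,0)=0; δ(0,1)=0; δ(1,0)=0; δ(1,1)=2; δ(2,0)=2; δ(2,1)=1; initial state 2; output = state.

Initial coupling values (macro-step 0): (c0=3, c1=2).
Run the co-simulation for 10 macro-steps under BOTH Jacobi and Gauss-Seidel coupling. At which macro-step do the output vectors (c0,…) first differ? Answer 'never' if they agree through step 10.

first divergence at macro-step: never

[Jacobi] macro 1: S0 reads c1=2 → after 2×micro: -1; S1 reads c0=3 → after 1×micro: 1 ⇒ (c0=-1, c1=1)
[Jacobi] macro 2: S0 reads c1=1 → after 2×micro: 5; S1 reads c0=-1 → after 1×micro: 2 ⇒ (c0=5, c1=2)
[Jacobi] macro 3: S0 reads c1=2 → after 2×micro: -1; S1 reads c0=5 → after 1×micro: 1 ⇒ (c0=-1, c1=1)
[Jacobi] macro 4: S0 reads c1=1 → after 2×micro: 5; S1 reads c0=-1 → after 1×micro: 2 ⇒ (c0=5, c1=2)
[Jacobi] macro 5: S0 reads c1=2 → after 2×micro: -1; S1 reads c0=5 → after 1×micro: 1 ⇒ (c0=-1, c1=1)
[Jacobi] macro 6: S0 reads c1=1 → after 2×micro: 5; S1 reads c0=-1 → after 1×micro: 2 ⇒ (c0=5, c1=2)
[Jacobi] macro 7: S0 reads c1=2 → after 2×micro: -1; S1 reads c0=5 → after 1×micro: 1 ⇒ (c0=-1, c1=1)
[Jacobi] macro 8: S0 reads c1=1 → after 2×micro: 5; S1 reads c0=-1 → after 1×micro: 2 ⇒ (c0=5, c1=2)
[Jacobi] macro 9: S0 reads c1=2 → after 2×micro: -1; S1 reads c0=5 → after 1×micro: 1 ⇒ (c0=-1, c1=1)
[Jacobi] macro 10: S0 reads c1=1 → after 2×micro: 5; S1 reads c0=-1 → after 1×micro: 2 ⇒ (c0=5, c1=2)
[Gauss-Seidel] macro 1: S0 reads c1=2 → after 2×micro: -1; S1 reads c0=-1 → after 1×micro: 1 ⇒ (c0=-1, c1=1)
[Gauss-Seidel] macro 2: S0 reads c1=1 → after 2×micro: 5; S1 reads c0=5 → after 1×micro: 2 ⇒ (c0=5, c1=2)
[Gauss-Seidel] macro 3: S0 reads c1=2 → after 2×micro: -1; S1 reads c0=-1 → after 1×micro: 1 ⇒ (c0=-1, c1=1)
[Gauss-Seidel] macro 4: S0 reads c1=1 → after 2×micro: 5; S1 reads c0=5 → after 1×micro: 2 ⇒ (c0=5, c1=2)
[Gauss-Seidel] macro 5: S0 reads c1=2 → after 2×micro: -1; S1 reads c0=-1 → after 1×micro: 1 ⇒ (c0=-1, c1=1)
[Gauss-Seidel] macro 6: S0 reads c1=1 → after 2×micro: 5; S1 reads c0=5 → after 1×micro: 2 ⇒ (c0=5, c1=2)
[Gauss-Seidel] macro 7: S0 reads c1=2 → after 2×micro: -1; S1 reads c0=-1 → after 1×micro: 1 ⇒ (c0=-1, c1=1)
[Gauss-Seidel] macro 8: S0 reads c1=1 → after 2×micro: 5; S1 reads c0=5 → after 1×micro: 2 ⇒ (c0=5, c1=2)
[Gauss-Seidel] macro 9: S0 reads c1=2 → after 2×micro: -1; S1 reads c0=-1 → after 1×micro: 1 ⇒ (c0=-1, c1=1)
[Gauss-Seidel] macro 10: S0 reads c1=1 → after 2×micro: 5; S1 reads c0=5 → after 1×micro: 2 ⇒ (c0=5, c1=2)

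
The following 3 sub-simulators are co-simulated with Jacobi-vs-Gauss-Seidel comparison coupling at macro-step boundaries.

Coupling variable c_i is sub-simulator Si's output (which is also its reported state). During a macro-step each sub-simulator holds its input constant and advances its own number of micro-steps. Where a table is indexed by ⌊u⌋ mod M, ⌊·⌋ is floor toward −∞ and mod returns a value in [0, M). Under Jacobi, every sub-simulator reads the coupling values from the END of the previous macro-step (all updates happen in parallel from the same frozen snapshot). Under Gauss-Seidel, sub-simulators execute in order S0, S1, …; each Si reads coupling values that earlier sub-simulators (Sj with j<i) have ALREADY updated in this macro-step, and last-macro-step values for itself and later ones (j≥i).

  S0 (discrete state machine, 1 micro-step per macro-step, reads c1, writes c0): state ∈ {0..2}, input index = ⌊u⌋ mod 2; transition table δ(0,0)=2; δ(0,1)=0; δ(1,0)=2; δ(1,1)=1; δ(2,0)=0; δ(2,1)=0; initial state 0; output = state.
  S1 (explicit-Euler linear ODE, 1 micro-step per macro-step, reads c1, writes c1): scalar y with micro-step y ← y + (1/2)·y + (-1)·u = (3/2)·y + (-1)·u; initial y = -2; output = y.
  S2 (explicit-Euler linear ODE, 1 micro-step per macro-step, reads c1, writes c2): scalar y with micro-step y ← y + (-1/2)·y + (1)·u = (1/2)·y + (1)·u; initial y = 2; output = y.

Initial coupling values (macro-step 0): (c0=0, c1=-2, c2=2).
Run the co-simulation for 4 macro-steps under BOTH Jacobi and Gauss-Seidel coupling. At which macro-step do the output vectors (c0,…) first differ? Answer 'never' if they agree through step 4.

[Jacobi] macro 1: S0 reads c1=-2 → after 1×micro: 2; S1 reads c1=-2 → after 1×micro: -1; S2 reads c1=-2 → after 1×micro: -1 ⇒ (c0=2, c1=-1, c2=-1)
[Jacobi] macro 2: S0 reads c1=-1 → after 1×micro: 0; S1 reads c1=-1 → after 1×micro: -1/2; S2 reads c1=-1 → after 1×micro: -3/2 ⇒ (c0=0, c1=-1/2, c2=-3/2)
[Jacobi] macro 3: S0 reads c1=-1/2 → after 1×micro: 0; S1 reads c1=-1/2 → after 1×micro: -1/4; S2 reads c1=-1/2 → after 1×micro: -5/4 ⇒ (c0=0, c1=-1/4, c2=-5/4)
[Jacobi] macro 4: S0 reads c1=-1/4 → after 1×micro: 0; S1 reads c1=-1/4 → after 1×micro: -1/8; S2 reads c1=-1/4 → after 1×micro: -7/8 ⇒ (c0=0, c1=-1/8, c2=-7/8)
[Gauss-Seidel] macro 1: S0 reads c1=-2 → after 1×micro: 2; S1 reads c1=-2 → after 1×micro: -1; S2 reads c1=-1 → after 1×micro: 0 ⇒ (c0=2, c1=-1, c2=0)
[Gauss-Seidel] macro 2: S0 reads c1=-1 → after 1×micro: 0; S1 reads c1=-1 → after 1×micro: -1/2; S2 reads c1=-1/2 → after 1×micro: -1/2 ⇒ (c0=0, c1=-1/2, c2=-1/2)
[Gauss-Seidel] macro 3: S0 reads c1=-1/2 → after 1×micro: 0; S1 reads c1=-1/2 → after 1×micro: -1/4; S2 reads c1=-1/4 → after 1×micro: -1/2 ⇒ (c0=0, c1=-1/4, c2=-1/2)
[Gauss-Seidel] macro 4: S0 reads c1=-1/4 → after 1×micro: 0; S1 reads c1=-1/4 → after 1×micro: -1/8; S2 reads c1=-1/8 → after 1×micro: -3/8 ⇒ (c0=0, c1=-1/8, c2=-3/8)

first divergence at macro-step: 1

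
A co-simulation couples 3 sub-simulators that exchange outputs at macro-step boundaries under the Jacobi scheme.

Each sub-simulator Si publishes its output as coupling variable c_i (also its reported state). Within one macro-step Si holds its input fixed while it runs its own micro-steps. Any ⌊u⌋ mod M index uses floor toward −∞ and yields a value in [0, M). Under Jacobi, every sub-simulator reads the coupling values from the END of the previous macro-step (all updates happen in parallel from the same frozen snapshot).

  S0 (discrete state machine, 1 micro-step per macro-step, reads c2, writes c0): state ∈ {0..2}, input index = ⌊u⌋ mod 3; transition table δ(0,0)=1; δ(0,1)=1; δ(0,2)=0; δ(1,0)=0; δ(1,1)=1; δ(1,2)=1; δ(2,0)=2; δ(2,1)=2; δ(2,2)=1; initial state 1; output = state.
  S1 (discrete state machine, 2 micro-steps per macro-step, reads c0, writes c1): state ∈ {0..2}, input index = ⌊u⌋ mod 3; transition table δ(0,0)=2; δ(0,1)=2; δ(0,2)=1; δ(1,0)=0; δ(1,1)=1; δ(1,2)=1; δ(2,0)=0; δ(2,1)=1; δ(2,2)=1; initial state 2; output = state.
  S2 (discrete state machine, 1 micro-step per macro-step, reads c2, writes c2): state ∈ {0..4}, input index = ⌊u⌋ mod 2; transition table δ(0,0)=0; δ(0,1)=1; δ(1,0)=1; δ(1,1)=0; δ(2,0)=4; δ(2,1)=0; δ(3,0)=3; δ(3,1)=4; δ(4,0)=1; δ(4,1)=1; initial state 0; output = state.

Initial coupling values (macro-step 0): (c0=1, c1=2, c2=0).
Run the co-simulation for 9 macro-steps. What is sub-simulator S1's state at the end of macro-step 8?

macro 1: S0 reads c2=0 → after 1×micro: 0; S1 reads c0=1 → after 2×micro: 1; S2 reads c2=0 → after 1×micro: 0 ⇒ (c0=0, c1=1, c2=0)
macro 2: S0 reads c2=0 → after 1×micro: 1; S1 reads c0=0 → after 2×micro: 2; S2 reads c2=0 → after 1×micro: 0 ⇒ (c0=1, c1=2, c2=0)
macro 3: S0 reads c2=0 → after 1×micro: 0; S1 reads c0=1 → after 2×micro: 1; S2 reads c2=0 → after 1×micro: 0 ⇒ (c0=0, c1=1, c2=0)
macro 4: S0 reads c2=0 → after 1×micro: 1; S1 reads c0=0 → after 2×micro: 2; S2 reads c2=0 → after 1×micro: 0 ⇒ (c0=1, c1=2, c2=0)
macro 5: S0 reads c2=0 → after 1×micro: 0; S1 reads c0=1 → after 2×micro: 1; S2 reads c2=0 → after 1×micro: 0 ⇒ (c0=0, c1=1, c2=0)
macro 6: S0 reads c2=0 → after 1×micro: 1; S1 reads c0=0 → after 2×micro: 2; S2 reads c2=0 → after 1×micro: 0 ⇒ (c0=1, c1=2, c2=0)
macro 7: S0 reads c2=0 → after 1×micro: 0; S1 reads c0=1 → after 2×micro: 1; S2 reads c2=0 → after 1×micro: 0 ⇒ (c0=0, c1=1, c2=0)
macro 8: S0 reads c2=0 → after 1×micro: 1; S1 reads c0=0 → after 2×micro: 2; S2 reads c2=0 → after 1×micro: 0 ⇒ (c0=1, c1=2, c2=0)
macro 9: S0 reads c2=0 → after 1×micro: 0; S1 reads c0=1 → after 2×micro: 1; S2 reads c2=0 → after 1×micro: 0 ⇒ (c0=0, c1=1, c2=0)

S1 state at macro-step 8 = 2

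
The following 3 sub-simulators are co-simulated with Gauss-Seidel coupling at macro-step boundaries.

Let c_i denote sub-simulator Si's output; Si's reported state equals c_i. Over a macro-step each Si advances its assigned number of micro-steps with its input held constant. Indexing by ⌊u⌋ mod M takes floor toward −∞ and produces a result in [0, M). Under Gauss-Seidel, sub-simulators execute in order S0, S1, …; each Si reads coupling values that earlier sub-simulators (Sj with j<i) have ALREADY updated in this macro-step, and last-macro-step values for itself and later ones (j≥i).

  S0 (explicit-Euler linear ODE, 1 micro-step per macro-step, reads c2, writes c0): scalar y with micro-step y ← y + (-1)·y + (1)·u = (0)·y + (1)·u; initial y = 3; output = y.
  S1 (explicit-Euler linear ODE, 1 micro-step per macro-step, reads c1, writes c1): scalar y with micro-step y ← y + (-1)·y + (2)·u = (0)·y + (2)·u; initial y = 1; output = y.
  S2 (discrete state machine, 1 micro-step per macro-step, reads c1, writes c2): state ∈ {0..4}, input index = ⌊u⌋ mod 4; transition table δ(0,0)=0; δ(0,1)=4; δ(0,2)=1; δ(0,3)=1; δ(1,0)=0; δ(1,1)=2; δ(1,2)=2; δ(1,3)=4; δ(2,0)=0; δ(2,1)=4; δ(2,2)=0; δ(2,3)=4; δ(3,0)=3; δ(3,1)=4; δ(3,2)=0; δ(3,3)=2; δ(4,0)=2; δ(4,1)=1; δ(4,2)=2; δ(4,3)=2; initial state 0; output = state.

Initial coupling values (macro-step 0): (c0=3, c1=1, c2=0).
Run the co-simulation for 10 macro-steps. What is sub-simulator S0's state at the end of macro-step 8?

macro 1: S0 reads c2=0 → after 1×micro: 0; S1 reads c1=1 → after 1×micro: 2; S2 reads c1=2 → after 1×micro: 1 ⇒ (c0=0, c1=2, c2=1)
macro 2: S0 reads c2=1 → after 1×micro: 1; S1 reads c1=2 → after 1×micro: 4; S2 reads c1=4 → after 1×micro: 0 ⇒ (c0=1, c1=4, c2=0)
macro 3: S0 reads c2=0 → after 1×micro: 0; S1 reads c1=4 → after 1×micro: 8; S2 reads c1=8 → after 1×micro: 0 ⇒ (c0=0, c1=8, c2=0)
macro 4: S0 reads c2=0 → after 1×micro: 0; S1 reads c1=8 → after 1×micro: 16; S2 reads c1=16 → after 1×micro: 0 ⇒ (c0=0, c1=16, c2=0)
macro 5: S0 reads c2=0 → after 1×micro: 0; S1 reads c1=16 → after 1×micro: 32; S2 reads c1=32 → after 1×micro: 0 ⇒ (c0=0, c1=32, c2=0)
macro 6: S0 reads c2=0 → after 1×micro: 0; S1 reads c1=32 → after 1×micro: 64; S2 reads c1=64 → after 1×micro: 0 ⇒ (c0=0, c1=64, c2=0)
macro 7: S0 reads c2=0 → after 1×micro: 0; S1 reads c1=64 → after 1×micro: 128; S2 reads c1=128 → after 1×micro: 0 ⇒ (c0=0, c1=128, c2=0)
macro 8: S0 reads c2=0 → after 1×micro: 0; S1 reads c1=128 → after 1×micro: 256; S2 reads c1=256 → after 1×micro: 0 ⇒ (c0=0, c1=256, c2=0)
macro 9: S0 reads c2=0 → after 1×micro: 0; S1 reads c1=256 → after 1×micro: 512; S2 reads c1=512 → after 1×micro: 0 ⇒ (c0=0, c1=512, c2=0)
macro 10: S0 reads c2=0 → after 1×micro: 0; S1 reads c1=512 → after 1×micro: 1024; S2 reads c1=1024 → after 1×micro: 0 ⇒ (c0=0, c1=1024, c2=0)

S0 state at macro-step 8 = 0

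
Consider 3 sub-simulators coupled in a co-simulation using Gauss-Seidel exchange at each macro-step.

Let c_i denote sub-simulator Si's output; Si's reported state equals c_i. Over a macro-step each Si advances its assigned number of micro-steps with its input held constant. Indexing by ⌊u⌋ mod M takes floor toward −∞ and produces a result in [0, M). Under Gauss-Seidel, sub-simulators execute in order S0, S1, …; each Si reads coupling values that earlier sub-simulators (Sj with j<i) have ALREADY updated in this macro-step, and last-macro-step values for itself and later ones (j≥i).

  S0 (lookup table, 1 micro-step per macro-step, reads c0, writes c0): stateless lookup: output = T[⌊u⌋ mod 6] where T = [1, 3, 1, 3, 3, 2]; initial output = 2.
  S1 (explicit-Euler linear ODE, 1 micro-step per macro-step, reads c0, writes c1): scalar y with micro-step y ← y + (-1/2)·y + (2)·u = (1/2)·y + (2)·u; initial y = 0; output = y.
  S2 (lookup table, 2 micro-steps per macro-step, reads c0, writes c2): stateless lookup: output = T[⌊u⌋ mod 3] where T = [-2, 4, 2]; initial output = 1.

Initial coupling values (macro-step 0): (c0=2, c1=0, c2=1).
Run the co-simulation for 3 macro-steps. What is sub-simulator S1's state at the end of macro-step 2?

S1 state at macro-step 2 = 7

macro 1: S0 reads c0=2 → after 1×micro: 1; S1 reads c0=1 → after 1×micro: 2; S2 reads c0=1 → after 2×micro: 4 ⇒ (c0=1, c1=2, c2=4)
macro 2: S0 reads c0=1 → after 1×micro: 3; S1 reads c0=3 → after 1×micro: 7; S2 reads c0=3 → after 2×micro: -2 ⇒ (c0=3, c1=7, c2=-2)
macro 3: S0 reads c0=3 → after 1×micro: 3; S1 reads c0=3 → after 1×micro: 19/2; S2 reads c0=3 → after 2×micro: -2 ⇒ (c0=3, c1=19/2, c2=-2)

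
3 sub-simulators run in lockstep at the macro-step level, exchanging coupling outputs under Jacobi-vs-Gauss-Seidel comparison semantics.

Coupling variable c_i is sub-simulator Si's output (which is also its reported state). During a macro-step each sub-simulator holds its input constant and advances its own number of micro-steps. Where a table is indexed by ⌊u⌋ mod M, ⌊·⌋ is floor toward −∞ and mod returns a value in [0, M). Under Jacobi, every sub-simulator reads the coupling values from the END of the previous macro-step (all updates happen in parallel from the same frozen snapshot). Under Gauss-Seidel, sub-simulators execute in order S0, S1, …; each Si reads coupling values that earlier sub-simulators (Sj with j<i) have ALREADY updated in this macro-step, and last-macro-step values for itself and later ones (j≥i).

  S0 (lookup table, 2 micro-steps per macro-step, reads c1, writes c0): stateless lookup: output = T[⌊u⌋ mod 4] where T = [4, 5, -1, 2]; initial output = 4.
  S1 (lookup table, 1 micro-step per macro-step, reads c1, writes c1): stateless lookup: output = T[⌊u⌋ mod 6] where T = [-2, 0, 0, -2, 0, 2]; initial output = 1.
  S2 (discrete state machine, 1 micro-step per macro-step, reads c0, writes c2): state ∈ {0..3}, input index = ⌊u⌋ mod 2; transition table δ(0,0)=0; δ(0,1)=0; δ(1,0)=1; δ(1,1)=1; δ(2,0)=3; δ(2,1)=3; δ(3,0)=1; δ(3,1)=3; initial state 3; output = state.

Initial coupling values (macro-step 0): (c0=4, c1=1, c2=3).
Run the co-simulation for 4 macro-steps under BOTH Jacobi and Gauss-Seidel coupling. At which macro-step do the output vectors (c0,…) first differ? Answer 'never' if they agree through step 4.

[Jacobi] macro 1: S0 reads c1=1 → after 2×micro: 5; S1 reads c1=1 → after 1×micro: 0; S2 reads c0=4 → after 1×micro: 1 ⇒ (c0=5, c1=0, c2=1)
[Jacobi] macro 2: S0 reads c1=0 → after 2×micro: 4; S1 reads c1=0 → after 1×micro: -2; S2 reads c0=5 → after 1×micro: 1 ⇒ (c0=4, c1=-2, c2=1)
[Jacobi] macro 3: S0 reads c1=-2 → after 2×micro: -1; S1 reads c1=-2 → after 1×micro: 0; S2 reads c0=4 → after 1×micro: 1 ⇒ (c0=-1, c1=0, c2=1)
[Jacobi] macro 4: S0 reads c1=0 → after 2×micro: 4; S1 reads c1=0 → after 1×micro: -2; S2 reads c0=-1 → after 1×micro: 1 ⇒ (c0=4, c1=-2, c2=1)
[Gauss-Seidel] macro 1: S0 reads c1=1 → after 2×micro: 5; S1 reads c1=1 → after 1×micro: 0; S2 reads c0=5 → after 1×micro: 3 ⇒ (c0=5, c1=0, c2=3)
[Gauss-Seidel] macro 2: S0 reads c1=0 → after 2×micro: 4; S1 reads c1=0 → after 1×micro: -2; S2 reads c0=4 → after 1×micro: 1 ⇒ (c0=4, c1=-2, c2=1)
[Gauss-Seidel] macro 3: S0 reads c1=-2 → after 2×micro: -1; S1 reads c1=-2 → after 1×micro: 0; S2 reads c0=-1 → after 1×micro: 1 ⇒ (c0=-1, c1=0, c2=1)
[Gauss-Seidel] macro 4: S0 reads c1=0 → after 2×micro: 4; S1 reads c1=0 → after 1×micro: -2; S2 reads c0=4 → after 1×micro: 1 ⇒ (c0=4, c1=-2, c2=1)

first divergence at macro-step: 1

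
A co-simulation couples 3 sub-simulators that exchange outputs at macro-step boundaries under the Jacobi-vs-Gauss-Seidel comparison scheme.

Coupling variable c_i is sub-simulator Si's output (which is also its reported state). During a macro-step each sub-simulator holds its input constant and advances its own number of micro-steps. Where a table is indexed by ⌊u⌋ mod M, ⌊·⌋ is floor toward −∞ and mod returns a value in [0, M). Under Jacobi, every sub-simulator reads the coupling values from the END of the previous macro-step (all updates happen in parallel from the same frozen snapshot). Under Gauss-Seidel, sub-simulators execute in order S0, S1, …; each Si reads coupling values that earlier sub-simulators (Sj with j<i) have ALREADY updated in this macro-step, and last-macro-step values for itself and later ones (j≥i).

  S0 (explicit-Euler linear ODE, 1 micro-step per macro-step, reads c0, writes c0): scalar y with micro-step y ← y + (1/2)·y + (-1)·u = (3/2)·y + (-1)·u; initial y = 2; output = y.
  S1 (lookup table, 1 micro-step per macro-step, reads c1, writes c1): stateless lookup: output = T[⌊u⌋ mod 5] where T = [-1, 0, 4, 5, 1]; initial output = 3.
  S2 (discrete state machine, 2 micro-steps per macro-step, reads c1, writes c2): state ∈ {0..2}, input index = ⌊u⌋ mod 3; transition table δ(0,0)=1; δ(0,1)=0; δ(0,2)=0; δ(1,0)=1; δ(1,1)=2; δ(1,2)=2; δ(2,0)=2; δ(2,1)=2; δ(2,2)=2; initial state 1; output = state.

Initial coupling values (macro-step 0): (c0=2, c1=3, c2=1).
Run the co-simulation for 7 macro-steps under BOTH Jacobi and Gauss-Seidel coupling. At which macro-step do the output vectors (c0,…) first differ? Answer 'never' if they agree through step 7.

first divergence at macro-step: 1

[Jacobi] macro 1: S0 reads c0=2 → after 1×micro: 1; S1 reads c1=3 → after 1×micro: 5; S2 reads c1=3 → after 2×micro: 1 ⇒ (c0=1, c1=5, c2=1)
[Jacobi] macro 2: S0 reads c0=1 → after 1×micro: 1/2; S1 reads c1=5 → after 1×micro: -1; S2 reads c1=5 → after 2×micro: 2 ⇒ (c0=1/2, c1=-1, c2=2)
[Jacobi] macro 3: S0 reads c0=1/2 → after 1×micro: 1/4; S1 reads c1=-1 → after 1×micro: 1; S2 reads c1=-1 → after 2×micro: 2 ⇒ (c0=1/4, c1=1, c2=2)
[Jacobi] macro 4: S0 reads c0=1/4 → after 1×micro: 1/8; S1 reads c1=1 → after 1×micro: 0; S2 reads c1=1 → after 2×micro: 2 ⇒ (c0=1/8, c1=0, c2=2)
[Jacobi] macro 5: S0 reads c0=1/8 → after 1×micro: 1/16; S1 reads c1=0 → after 1×micro: -1; S2 reads c1=0 → after 2×micro: 2 ⇒ (c0=1/16, c1=-1, c2=2)
[Jacobi] macro 6: S0 reads c0=1/16 → after 1×micro: 1/32; S1 reads c1=-1 → after 1×micro: 1; S2 reads c1=-1 → after 2×micro: 2 ⇒ (c0=1/32, c1=1, c2=2)
[Jacobi] macro 7: S0 reads c0=1/32 → after 1×micro: 1/64; S1 reads c1=1 → after 1×micro: 0; S2 reads c1=1 → after 2×micro: 2 ⇒ (c0=1/64, c1=0, c2=2)
[Gauss-Seidel] macro 1: S0 reads c0=2 → after 1×micro: 1; S1 reads c1=3 → after 1×micro: 5; S2 reads c1=5 → after 2×micro: 2 ⇒ (c0=1, c1=5, c2=2)
[Gauss-Seidel] macro 2: S0 reads c0=1 → after 1×micro: 1/2; S1 reads c1=5 → after 1×micro: -1; S2 reads c1=-1 → after 2×micro: 2 ⇒ (c0=1/2, c1=-1, c2=2)
[Gauss-Seidel] macro 3: S0 reads c0=1/2 → after 1×micro: 1/4; S1 reads c1=-1 → after 1×micro: 1; S2 reads c1=1 → after 2×micro: 2 ⇒ (c0=1/4, c1=1, c2=2)
[Gauss-Seidel] macro 4: S0 reads c0=1/4 → after 1×micro: 1/8; S1 reads c1=1 → after 1×micro: 0; S2 reads c1=0 → after 2×micro: 2 ⇒ (c0=1/8, c1=0, c2=2)
[Gauss-Seidel] macro 5: S0 reads c0=1/8 → after 1×micro: 1/16; S1 reads c1=0 → after 1×micro: -1; S2 reads c1=-1 → after 2×micro: 2 ⇒ (c0=1/16, c1=-1, c2=2)
[Gauss-Seidel] macro 6: S0 reads c0=1/16 → after 1×micro: 1/32; S1 reads c1=-1 → after 1×micro: 1; S2 reads c1=1 → after 2×micro: 2 ⇒ (c0=1/32, c1=1, c2=2)
[Gauss-Seidel] macro 7: S0 reads c0=1/32 → after 1×micro: 1/64; S1 reads c1=1 → after 1×micro: 0; S2 reads c1=0 → after 2×micro: 2 ⇒ (c0=1/64, c1=0, c2=2)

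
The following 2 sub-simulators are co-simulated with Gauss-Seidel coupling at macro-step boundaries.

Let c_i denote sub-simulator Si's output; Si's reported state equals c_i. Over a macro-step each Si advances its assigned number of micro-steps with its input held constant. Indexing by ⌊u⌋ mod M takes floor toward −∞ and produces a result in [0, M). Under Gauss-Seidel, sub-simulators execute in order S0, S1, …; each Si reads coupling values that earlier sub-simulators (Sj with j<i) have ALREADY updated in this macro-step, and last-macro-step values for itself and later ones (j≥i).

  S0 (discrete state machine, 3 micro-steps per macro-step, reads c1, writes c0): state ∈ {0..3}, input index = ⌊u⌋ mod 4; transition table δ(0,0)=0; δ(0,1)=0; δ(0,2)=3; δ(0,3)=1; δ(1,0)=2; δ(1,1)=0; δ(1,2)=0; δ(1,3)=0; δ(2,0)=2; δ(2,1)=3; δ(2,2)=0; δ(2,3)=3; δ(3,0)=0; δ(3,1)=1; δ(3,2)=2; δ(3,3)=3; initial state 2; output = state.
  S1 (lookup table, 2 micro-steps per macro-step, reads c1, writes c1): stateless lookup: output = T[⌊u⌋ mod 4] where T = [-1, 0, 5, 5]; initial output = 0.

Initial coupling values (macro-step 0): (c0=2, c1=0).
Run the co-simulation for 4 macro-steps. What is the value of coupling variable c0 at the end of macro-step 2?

macro 1: S0 reads c1=0 → after 3×micro: 2; S1 reads c1=0 → after 2×micro: -1 ⇒ (c0=2, c1=-1)
macro 2: S0 reads c1=-1 → after 3×micro: 3; S1 reads c1=-1 → after 2×micro: 5 ⇒ (c0=3, c1=5)
macro 3: S0 reads c1=5 → after 3×micro: 0; S1 reads c1=5 → after 2×micro: 0 ⇒ (c0=0, c1=0)
macro 4: S0 reads c1=0 → after 3×micro: 0; S1 reads c1=0 → after 2×micro: -1 ⇒ (c0=0, c1=-1)

c0 at macro-step 2 = 3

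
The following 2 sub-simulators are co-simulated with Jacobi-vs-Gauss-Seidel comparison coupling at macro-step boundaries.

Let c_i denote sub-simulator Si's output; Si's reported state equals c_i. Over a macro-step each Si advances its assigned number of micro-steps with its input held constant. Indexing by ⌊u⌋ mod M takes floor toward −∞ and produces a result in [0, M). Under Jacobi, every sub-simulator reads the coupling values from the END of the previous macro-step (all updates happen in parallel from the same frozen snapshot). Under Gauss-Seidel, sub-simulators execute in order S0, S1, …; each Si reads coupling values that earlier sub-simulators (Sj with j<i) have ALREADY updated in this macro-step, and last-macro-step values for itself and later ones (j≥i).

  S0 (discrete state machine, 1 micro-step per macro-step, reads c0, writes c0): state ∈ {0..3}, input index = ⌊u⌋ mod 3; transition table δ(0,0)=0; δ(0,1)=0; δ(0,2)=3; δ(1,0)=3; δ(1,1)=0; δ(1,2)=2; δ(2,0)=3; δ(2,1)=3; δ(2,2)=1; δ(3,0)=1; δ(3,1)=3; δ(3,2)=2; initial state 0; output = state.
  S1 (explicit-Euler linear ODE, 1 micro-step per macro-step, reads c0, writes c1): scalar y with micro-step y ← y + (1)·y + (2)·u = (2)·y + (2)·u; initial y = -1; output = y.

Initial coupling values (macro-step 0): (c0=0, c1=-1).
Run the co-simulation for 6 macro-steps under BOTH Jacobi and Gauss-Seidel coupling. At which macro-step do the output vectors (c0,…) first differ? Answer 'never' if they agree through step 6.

[Jacobi] macro 1: S0 reads c0=0 → after 1×micro: 0; S1 reads c0=0 → after 1×micro: -2 ⇒ (c0=0, c1=-2)
[Jacobi] macro 2: S0 reads c0=0 → after 1×micro: 0; S1 reads c0=0 → after 1×micro: -4 ⇒ (c0=0, c1=-4)
[Jacobi] macro 3: S0 reads c0=0 → after 1×micro: 0; S1 reads c0=0 → after 1×micro: -8 ⇒ (c0=0, c1=-8)
[Jacobi] macro 4: S0 reads c0=0 → after 1×micro: 0; S1 reads c0=0 → after 1×micro: -16 ⇒ (c0=0, c1=-16)
[Jacobi] macro 5: S0 reads c0=0 → after 1×micro: 0; S1 reads c0=0 → after 1×micro: -32 ⇒ (c0=0, c1=-32)
[Jacobi] macro 6: S0 reads c0=0 → after 1×micro: 0; S1 reads c0=0 → after 1×micro: -64 ⇒ (c0=0, c1=-64)
[Gauss-Seidel] macro 1: S0 reads c0=0 → after 1×micro: 0; S1 reads c0=0 → after 1×micro: -2 ⇒ (c0=0, c1=-2)
[Gauss-Seidel] macro 2: S0 reads c0=0 → after 1×micro: 0; S1 reads c0=0 → after 1×micro: -4 ⇒ (c0=0, c1=-4)
[Gauss-Seidel] macro 3: S0 reads c0=0 → after 1×micro: 0; S1 reads c0=0 → after 1×micro: -8 ⇒ (c0=0, c1=-8)
[Gauss-Seidel] macro 4: S0 reads c0=0 → after 1×micro: 0; S1 reads c0=0 → after 1×micro: -16 ⇒ (c0=0, c1=-16)
[Gauss-Seidel] macro 5: S0 reads c0=0 → after 1×micro: 0; S1 reads c0=0 → after 1×micro: -32 ⇒ (c0=0, c1=-32)
[Gauss-Seidel] macro 6: S0 reads c0=0 → after 1×micro: 0; S1 reads c0=0 → after 1×micro: -64 ⇒ (c0=0, c1=-64)

first divergence at macro-step: never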